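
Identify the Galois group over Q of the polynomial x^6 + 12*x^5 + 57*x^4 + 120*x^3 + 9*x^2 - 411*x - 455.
The polynomial f is an irreducible sextic over Q, so G = Gal(f/Q) is one of the 16 transitive subgroups 6T1, ..., 6T16 of S_6. The discriminant of f is 1656708629428629, which is not a perfect square, so G is not contained in A_6. The transitive groups of degree 6 not contained in A_6 are: C_6 (6T1, order 6), S_3 (6T2, order 6), D_6 (6T3, order 12), C_3 x S_3 (6T5, order 18), A_4 x C_2 (6T6, order 24), S_4 (6T8, order 24), S_3 x S_3 (6T9, order 36), S_4 x C_2 (6T11, order 48), (S_3 x S_3) : C_2 (6T13, order 72), PGL(2,5) (6T14, order 120), S_6 (6T16, order 720). By Dedekind's theorem, for a prime p not dividing disc(f) the degrees of the irreducible factors of f mod p form the cycle type of an element of G. Factoring f modulo the 16 such primes p <= 67 (skipping 3, 7, 29, which divide the discriminant), each new pattern first appears at: mod 2: f = (x^6 + x^4 + x^2 + x + 1), pattern 6; mod 5: f = (x)(x + 2)(x^2 + x + 1)(x^2 + 4x + 2), pattern 2+2+1+1; mod 13: f = (x)(x + 8)(x + 11)(x^3 + 6x^2 + 11x + 7), pattern 3+1+1+1; mod 19: f = (x^2 + x + 12)(x^2 + 4x + 2)(x^2 + 7x + 4), pattern 2+2+2; mod 67: f = (x^3 + 6x^2 + 22x + 50)(x^3 + 6x^2 + 66x + 11), pattern 3+3. No other pattern occurs in this range, so the set of observed cycle types is {6, 2+2+1+1, 3+1+1+1, 2+2+2, 3+3}. The candidates containing elements of all these cycle types are S_3 x S_3 (6T9) of order 36, (S_3 x S_3) : C_2 (6T13) of order 72, S_6 (6T16) of order 720; the others are excluded. The observed types are precisely the cycle types that occur in S_3 x S_3 (6T9) (apart from the identity). Each of the other remaining candidates has further cycle types, and by the Chebotarev density theorem the matching factorization patterns would occur for a proportion of primes equal to their share of the group: (S_3 x S_3) : C_2 (6T13) additionally contains elements of type 4+2, 3+2+1, 2+1+1+1+1 (36 of its 72 elements, about 50% of primes); S_6 (6T16) additionally contains elements of type 5+1, 4+2, 4+1+1, 3+2+1, 2+1+1+1+1 (459 of its 720 elements, about 64% of primes). None of the 16 primes tested shows any such pattern (for each of these groups the chance of that is below 10^-4), which rules them out. Hence G = S_3 x S_3 (6T9), of order 36.

S_3 x S_3 (also written G36-)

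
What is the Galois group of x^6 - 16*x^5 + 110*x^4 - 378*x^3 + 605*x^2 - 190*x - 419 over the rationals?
The polynomial f is an irreducible sextic over Q, so G = Gal(f/Q) is one of the 16 transitive subgroups 6T1, ..., 6T16 of S_6. The discriminant of f is 5729525925351424 = 75693632^2, a perfect square, so G is contained in A_6. The transitive groups of degree 6 contained in A_6 are: A_4 (6T4, order 12), S_4 (6T7, order 24), (C_3 x C_3) : C_4 (6T10, order 36), PSL(2,5) (6T12, order 60), A_6 (6T15, order 360). By Dedekind's theorem, for a prime p not dividing disc(f) the degrees of the irreducible factors of f mod p form the cycle type of an element of G. Factoring f modulo the 33 such primes p <= 149 (skipping 2, 7, which divide the discriminant), each new pattern first appears at: mod 3: f = (x^3 + 2x + 1)(x^3 + 2x^2 + 1), pattern 3+3; mod 13: f = (x + 6)(x + 11)(x^2 + 5)(x^2 + 6x + 2), pattern 2+2+1+1. No other pattern occurs in this range, so the set of observed cycle types is {3+3, 2+2+1+1}. The candidates containing elements of all these cycle types are A_4 (6T4) of order 12, S_4 (6T7) of order 24, (C_3 x C_3) : C_4 (6T10) of order 36, PSL(2,5) (6T12) of order 60, A_6 (6T15) of order 360; the others are excluded. The observed types are precisely the cycle types that occur in A_4 (6T4) (apart from the identity). Each of the other remaining candidates has further cycle types, and by the Chebotarev density theorem the matching factorization patterns would occur for a proportion of primes equal to their share of the group: S_4 (6T7) additionally contains elements of type 4+2 (6 of its 24 elements, about 25% of primes); (C_3 x C_3) : C_4 (6T10) additionally contains elements of type 4+2, 3+1+1+1 (22 of its 36 elements, about 61% of primes); PSL(2,5) (6T12) additionally contains elements of type 5+1 (24 of its 60 elements, about 40% of primes); A_6 (6T15) additionally contains elements of type 5+1, 4+2, 3+1+1+1 (274 of its 360 elements, about 76% of primes). None of the 33 primes tested shows any such pattern (for each of these groups the chance of that is below 10^-4), which rules them out. Hence G = A_4 (6T4), of order 12.

A_4, A_4 acting on 6 points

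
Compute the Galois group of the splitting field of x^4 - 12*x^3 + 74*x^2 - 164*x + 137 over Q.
V_4

The polynomial is an irreducible quartic over Q and its discriminant is 235929600 = 15360^2, a perfect square, so the Galois group is contained in A_4. The resolvent cubic y^3 - 74*y^2 + 1420*y - 6072 splits completely over Q, which gives the Klein four-group V_4.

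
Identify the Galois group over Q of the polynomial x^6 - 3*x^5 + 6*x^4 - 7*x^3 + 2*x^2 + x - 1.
The polynomial f is an irreducible sextic over Q, so G = Gal(f/Q) is one of the 16 transitive subgroups 6T1, ..., 6T16 of S_6. The discriminant of f is 810448, which is not a perfect square, so G is not contained in A_6. The transitive groups of degree 6 not contained in A_6 are: C_6 (6T1, order 6), S_3 (6T2, order 6), D_6 (6T3, order 12), C_3 x S_3 (6T5, order 18), A_4 x C_2 (6T6, order 24), S_4 (6T8, order 24), S_3 x S_3 (6T9, order 36), S_4 x C_2 (6T11, order 48), (S_3 x S_3) : C_2 (6T13, order 72), PGL(2,5) (6T14, order 120), S_6 (6T16, order 720). By Dedekind's theorem, for a prime p not dividing disc(f) the degrees of the irreducible factors of f mod p form the cycle type of an element of G. Factoring f modulo the 22 such primes p <= 89 (skipping 2, 37, which divide the discriminant), each new pattern first appears at: mod 3: f = (x^3 + x^2 + x + 2)(x^3 + 2x^2 + 1), pattern 3+3; mod 5: f = (x^2 + 3)(x^2 + 3x + 4)(x^2 + 4x + 2), pattern 2+2+2; mod 17: f = (x + 1)(x + 15)(x^4 + 15x^3 + 6x^2 + 12x + 9), pattern 4+1+1; mod 67: f = (x + 4)(x + 62)(x^2 + 66x + 40)(x^2 + 66x + 50), pattern 2+2+1+1. No other pattern occurs in this range, so the set of observed cycle types is {3+3, 2+2+2, 4+1+1, 2+2+1+1}. The candidates containing elements of all these cycle types are S_4 (6T8) of order 24, S_4 x C_2 (6T11) of order 48, PGL(2,5) (6T14) of order 120, S_6 (6T16) of order 720; the others are excluded. The observed types are precisely the cycle types that occur in S_4 (6T8) (apart from the identity). Each of the other remaining candidates has further cycle types, and by the Chebotarev density theorem the matching factorization patterns would occur for a proportion of primes equal to their share of the group: S_4 x C_2 (6T11) additionally contains elements of type 6, 4+2, 2+1+1+1+1 (17 of its 48 elements, about 35% of primes); PGL(2,5) (6T14) additionally contains elements of type 6, 5+1 (44 of its 120 elements, about 37% of primes); S_6 (6T16) additionally contains elements of type 6, 5+1, 4+2, 3+2+1, 3+1+1+1, 2+1+1+1+1 (529 of its 720 elements, about 73% of primes). None of the 22 primes tested shows any such pattern (for each of these groups the chance of that is below 10^-4), which rules them out. Hence G = S_4 (6T8), of order 24.

S_4, S_4(6c), the S_4-action on 6 points not in A_6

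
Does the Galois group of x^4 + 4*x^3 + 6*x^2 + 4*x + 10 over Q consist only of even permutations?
Yes

The polynomial is irreducible of degree 4 over Q. Its discriminant is 186624 = 432^2, a perfect square. A Galois group lies in the alternating group exactly when the discriminant is a square in Q, so the Galois group (V_4) is contained in A_4.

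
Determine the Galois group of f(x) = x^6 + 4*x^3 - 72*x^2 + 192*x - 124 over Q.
D_6

The polynomial f is an irreducible sextic over Q, so G = Gal(f/Q) is one of the 16 transitive subgroups 6T1, ..., 6T16 of S_6. The discriminant of f is 5114284084297728, which is not a perfect square, so G is not contained in A_6. The transitive groups of degree 6 not contained in A_6 are: C_6 (6T1, order 6), S_3 (6T2, order 6), D_6 (6T3, order 12), C_3 x S_3 (6T5, order 18), A_4 x C_2 (6T6, order 24), S_4 (6T8, order 24), S_3 x S_3 (6T9, order 36), S_4 x C_2 (6T11, order 48), (S_3 x S_3) : C_2 (6T13, order 72), PGL(2,5) (6T14, order 120), S_6 (6T16, order 720). By Dedekind's theorem, for a prime p not dividing disc(f) the degrees of the irreducible factors of f mod p form the cycle type of an element of G. Factoring f modulo the 79 such primes p <= 431 (skipping 2, 3, 31, 59, which divide the discriminant), each new pattern first appears at: mod 5: f = (x^2 + 3)(x^2 + x + 2)(x^2 + 4x + 1), pattern 2+2+2; mod 7: f = (x^3 + 3x + 5)(x^3 + 4x + 6), pattern 3+3; mod 13: f = (x^6 + 4x^3 + 6x^2 + 10x + 6), pattern 6; mod 17: f = (x + 1)(x + 15)(x^2 + 2x + 6)(x^2 + 16x + 16), pattern 2+2+1+1; mod 127: f = (x + 14)(x + 31)(x + 33)(x + 80)(x + 103)(x + 120), pattern 1+1+1+1+1+1. No other pattern occurs in this range, so the set of observed cycle types is {2+2+2, 3+3, 6, 2+2+1+1, 1+1+1+1+1+1}. The candidates containing elements of all these cycle types are D_6 (6T3) of order 12, A_4 x C_2 (6T6) of order 24, S_3 x S_3 (6T9) of order 36, S_4 x C_2 (6T11) of order 48, (S_3 x S_3) : C_2 (6T13) of order 72, PGL(2,5) (6T14) of order 120, S_6 (6T16) of order 720; the others are excluded. The observed types are precisely the cycle types that occur in D_6 (6T3). Each of the other remaining candidates has further cycle types, and by the Chebotarev density theorem the matching factorization patterns would occur for a proportion of primes equal to their share of the group: A_4 x C_2 (6T6) additionally contains elements of type 2+1+1+1+1 (3 of its 24 elements, about 12% of primes); S_3 x S_3 (6T9) additionally contains elements of type 3+1+1+1 (4 of its 36 elements, about 11% of primes); S_4 x C_2 (6T11) additionally contains elements of type 4+2, 4+1+1, 2+1+1+1+1 (15 of its 48 elements, about 31% of primes); (S_3 x S_3) : C_2 (6T13) additionally contains elements of type 4+2, 3+2+1, 3+1+1+1, 2+1+1+1+1 (40 of its 72 elements, about 56% of primes); PGL(2,5) (6T14) additionally contains elements of type 5+1, 4+1+1 (54 of its 120 elements, about 45% of primes); S_6 (6T16) additionally contains elements of type 5+1, 4+2, 4+1+1, 3+2+1, 3+1+1+1, 2+1+1+1+1 (499 of its 720 elements, about 69% of primes). None of the 79 primes tested shows any such pattern (for each of these groups the chance of that is below 10^-4), which rules them out. Hence G = D_6 (6T3), of order 12.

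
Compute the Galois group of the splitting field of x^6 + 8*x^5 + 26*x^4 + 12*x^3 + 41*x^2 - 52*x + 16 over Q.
S_4 (order 24)

The polynomial f is an irreducible sextic over Q, so G = Gal(f/Q) is one of the 16 transitive subgroups 6T1, ..., 6T16 of S_6. The discriminant of f is -1080641454080000, which is not a perfect square, so G is not contained in A_6. The transitive groups of degree 6 not contained in A_6 are: C_6 (6T1, order 6), S_3 (6T2, order 6), D_6 (6T3, order 12), C_3 x S_3 (6T5, order 18), A_4 x C_2 (6T6, order 24), S_4 (6T8, order 24), S_3 x S_3 (6T9, order 36), S_4 x C_2 (6T11, order 48), (S_3 x S_3) : C_2 (6T13, order 72), PGL(2,5) (6T14, order 120), S_6 (6T16, order 720). By Dedekind's theorem, for a prime p not dividing disc(f) the degrees of the irreducible factors of f mod p form the cycle type of an element of G. Factoring f modulo the 22 such primes p <= 89 (skipping 2, 5, which divide the discriminant), each new pattern first appears at: mod 3: f = (x^3 + 2x + 1)(x^3 + 2x^2 + 1), pattern 3+3; mod 7: f = (x^2 + 1)(x^2 + 3x + 1)(x^2 + 5x + 2), pattern 2+2+2; mod 13: f = (x + 9)(x + 12)(x^4 + 9x^2 + 5x + 4), pattern 4+1+1; mod 43: f = (x + 35)(x + 40)(x^2 + 25x + 35)(x^2 + 37x + 25), pattern 2+2+1+1. No other pattern occurs in this range, so the set of observed cycle types is {3+3, 2+2+2, 4+1+1, 2+2+1+1}. The candidates containing elements of all these cycle types are S_4 (6T8) of order 24, S_4 x C_2 (6T11) of order 48, PGL(2,5) (6T14) of order 120, S_6 (6T16) of order 720; the others are excluded. The observed types are precisely the cycle types that occur in S_4 (6T8) (apart from the identity). Each of the other remaining candidates has further cycle types, and by the Chebotarev density theorem the matching factorization patterns would occur for a proportion of primes equal to their share of the group: S_4 x C_2 (6T11) additionally contains elements of type 6, 4+2, 2+1+1+1+1 (17 of its 48 elements, about 35% of primes); PGL(2,5) (6T14) additionally contains elements of type 6, 5+1 (44 of its 120 elements, about 37% of primes); S_6 (6T16) additionally contains elements of type 6, 5+1, 4+2, 3+2+1, 3+1+1+1, 2+1+1+1+1 (529 of its 720 elements, about 73% of primes). None of the 22 primes tested shows any such pattern (for each of these groups the chance of that is below 10^-4), which rules them out. Hence G = S_4 (6T8), of order 24.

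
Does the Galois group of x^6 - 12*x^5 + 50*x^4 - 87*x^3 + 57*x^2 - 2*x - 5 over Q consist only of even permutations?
The polynomial is irreducible of degree 6 over Q. Its discriminant is 30991489 = 5567^2, a perfect square. A Galois group lies in the alternating group exactly when the discriminant is a square in Q, so the Galois group (PSL(2,5)) is contained in A_6.

Yes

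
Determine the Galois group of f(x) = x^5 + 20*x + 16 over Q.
A_5, the alternating group on 5 letters

The polynomial f is an irreducible quintic over Q, so G = Gal(f/Q) is a transitive subgroup of S_5: one of C_5 (5T1, order 5), D_5 (5T2, order 10), F_20 (5T3, order 20), A_5 (5T4, order 60) or S_5 (5T5, order 120). The discriminant of f is 1024000000 = 32000^2, a perfect square, so G is contained in A_5. The transitive groups of degree 5 contained in A_5 are: C_5 (5T1, order 5), D_5 (5T2, order 10), A_5 (5T4, order 60). By Dedekind's theorem, for a prime p not dividing disc(f) the degrees of the irreducible factors of f mod p form the cycle type of an element of G. Factoring f modulo the 2 such primes p <= 7 (skipping 2, 5, which divide the discriminant), each new pattern first appears at: mod 3: f = (x^5 + 2x + 1), pattern 5; mod 7: f = (x + 2)(x + 3)(x^3 + 2x^2 + 5x + 5), pattern 3+1+1. No other pattern occurs in this range, so the set of observed cycle types is {5, 3+1+1}. Among the candidates above, the only group containing elements of all these cycle types is A_5 (5T4) — each of C_5 (5T1), D_5 (5T2) lacks at least one of them. Hence G = A_5 (5T4), of order 60.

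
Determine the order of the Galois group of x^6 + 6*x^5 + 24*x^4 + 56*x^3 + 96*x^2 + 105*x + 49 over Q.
The degree of the splitting field over Q equals the order of the Galois group, so first determine the group. The polynomial f is an irreducible sextic over Q, so G = Gal(f/Q) is one of the 16 transitive subgroups 6T1, ..., 6T16 of S_6. The discriminant of f is -68755887963, which is not a perfect square, so G is not contained in A_6. The transitive groups of degree 6 not contained in A_6 are: C_6 (6T1, order 6), S_3 (6T2, order 6), D_6 (6T3, order 12), C_3 x S_3 (6T5, order 18), A_4 x C_2 (6T6, order 24), S_4 (6T8, order 24), S_3 x S_3 (6T9, order 36), S_4 x C_2 (6T11, order 48), (S_3 x S_3) : C_2 (6T13, order 72), PGL(2,5) (6T14, order 120), S_6 (6T16, order 720). By Dedekind's theorem, for a prime p not dividing disc(f) the degrees of the irreducible factors of f mod p form the cycle type of an element of G. Factoring f modulo the 33 such primes p <= 151 (skipping 3, 7, 89, which divide the discriminant), each new pattern first appears at: mod 2: f = (x^6 + x + 1), pattern 6; mod 13: f = (x + 4)(x + 5)(x + 7)(x^3 + 3x^2 + 10x + 1), pattern 3+1+1+1; mod 17: f = (x^2 + 7x + 1)(x^2 + 8x + 6)(x^2 + 8x + 11), pattern 2+2+2; mod 19: f = (x^3 + 3x^2 + 4x + 6)(x^3 + 3x^2 + 11x + 5), pattern 3+3; mod 73: f = (x + 25)(x + 37)(x + 44)(x + 55)(x + 68)(x + 69), pattern 1+1+1+1+1+1. No other pattern occurs in this range, so the set of observed cycle types is {6, 3+1+1+1, 2+2+2, 3+3, 1+1+1+1+1+1}. The candidates containing elements of all these cycle types are C_3 x S_3 (6T5) of order 18, S_3 x S_3 (6T9) of order 36, (S_3 x S_3) : C_2 (6T13) of order 72, S_6 (6T16) of order 720; the others are excluded. The observed types are precisely the cycle types that occur in C_3 x S_3 (6T5). Each of the other remaining candidates has further cycle types, and by the Chebotarev density theorem the matching factorization patterns would occur for a proportion of primes equal to their share of the group: S_3 x S_3 (6T9) additionally contains elements of type 2+2+1+1 (9 of its 36 elements, about 25% of primes); (S_3 x S_3) : C_2 (6T13) additionally contains elements of type 4+2, 3+2+1, 2+2+1+1, 2+1+1+1+1 (45 of its 72 elements, about 62% of primes); S_6 (6T16) additionally contains elements of type 5+1, 4+2, 4+1+1, 3+2+1, 2+2+1+1, 2+1+1+1+1 (504 of its 720 elements, about 70% of primes). None of the 33 primes tested shows any such pattern (for each of these groups the chance of that is below 10^-4), which rules them out. Hence G = C_3 x S_3 (6T5), of order 18. The Galois group C_3 x S_3 (6T5) has order 18, so the splitting field has degree 18 over Q.

18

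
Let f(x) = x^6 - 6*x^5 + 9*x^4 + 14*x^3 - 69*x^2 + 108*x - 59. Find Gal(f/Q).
6T9: S_3 x S_3

The polynomial f is an irreducible sextic over Q, so G = Gal(f/Q) is one of the 16 transitive subgroups 6T1, ..., 6T16 of S_6. The discriminant of f is 297538935552, which is not a perfect square, so G is not contained in A_6. The transitive groups of degree 6 not contained in A_6 are: C_6 (6T1, order 6), S_3 (6T2, order 6), D_6 (6T3, order 12), C_3 x S_3 (6T5, order 18), A_4 x C_2 (6T6, order 24), S_4 (6T8, order 24), S_3 x S_3 (6T9, order 36), S_4 x C_2 (6T11, order 48), (S_3 x S_3) : C_2 (6T13, order 72), PGL(2,5) (6T14, order 120), S_6 (6T16, order 720). By Dedekind's theorem, for a prime p not dividing disc(f) the degrees of the irreducible factors of f mod p form the cycle type of an element of G. Factoring f modulo the 23 such primes p <= 97 (skipping 2, 3, which divide the discriminant), each new pattern first appears at: mod 5: f = (x^6 + 4x^5 + 4x^4 + 4x^3 + x^2 + 3x + 1), pattern 6; mod 11: f = (x + 5)(x + 8)(x^2 + 4)(x^2 + 3x + 3), pattern 2+2+1+1; mod 13: f = (x + 1)(x + 3)(x + 6)(x^3 + 10x^2 + 12x + 9), pattern 3+1+1+1; mod 31: f = (x^2 + 2x + 3)(x^2 + 6x + 29)(x^2 + 17x + 15), pattern 2+2+2; mod 97: f = (x^3 + 94x^2 + 30x + 44)(x^3 + 94x^2 + 67x + 67), pattern 3+3. No other pattern occurs in this range, so the set of observed cycle types is {6, 2+2+1+1, 3+1+1+1, 2+2+2, 3+3}. The candidates containing elements of all these cycle types are S_3 x S_3 (6T9) of order 36, (S_3 x S_3) : C_2 (6T13) of order 72, S_6 (6T16) of order 720; the others are excluded. The observed types are precisely the cycle types that occur in S_3 x S_3 (6T9) (apart from the identity). Each of the other remaining candidates has further cycle types, and by the Chebotarev density theorem the matching factorization patterns would occur for a proportion of primes equal to their share of the group: (S_3 x S_3) : C_2 (6T13) additionally contains elements of type 4+2, 3+2+1, 2+1+1+1+1 (36 of its 72 elements, about 50% of primes); S_6 (6T16) additionally contains elements of type 5+1, 4+2, 4+1+1, 3+2+1, 2+1+1+1+1 (459 of its 720 elements, about 64% of primes). None of the 23 primes tested shows any such pattern (for each of these groups the chance of that is below 10^-4), which rules them out. Hence G = S_3 x S_3 (6T9), of order 36.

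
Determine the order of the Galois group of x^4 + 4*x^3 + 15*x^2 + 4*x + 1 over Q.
4

The degree of the splitting field over Q equals the order of the Galois group, so first determine the group. The polynomial is an irreducible quartic over Q and its discriminant is 291600 = 540^2, a perfect square, so the Galois group is contained in A_4. The resolvent cubic y^3 - 15*y^2 + 12*y + 28 splits completely over Q, which gives the Klein four-group V_4. The Galois group V_4 (4T2) has order 4, so the splitting field has degree 4 over Q.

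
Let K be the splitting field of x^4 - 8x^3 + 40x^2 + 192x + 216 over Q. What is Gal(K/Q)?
The polynomial is an irreducible quartic over Q and its discriminant is 25491013632, which is not a perfect square, so the Galois group is not contained in A_4. The resolvent cubic y^3 - 40*y^2 - 2400*y - 16128 has exactly one rational root, so the Galois group is C_4 or D_4. The quartic remains irreducible over Q(sqrt(disc)), so the group is D_4.

4T3: D_4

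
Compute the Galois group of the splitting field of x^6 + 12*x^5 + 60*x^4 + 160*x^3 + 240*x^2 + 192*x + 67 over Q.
The polynomial f is an irreducible sextic over Q, so G = Gal(f/Q) is one of the 16 transitive subgroups 6T1, ..., 6T16 of S_6. The discriminant of f is -11337408, which is not a perfect square, so G is not contained in A_6. The transitive groups of degree 6 not contained in A_6 are: C_6 (6T1, order 6), S_3 (6T2, order 6), D_6 (6T3, order 12), C_3 x S_3 (6T5, order 18), A_4 x C_2 (6T6, order 24), S_4 (6T8, order 24), S_3 x S_3 (6T9, order 36), S_4 x C_2 (6T11, order 48), (S_3 x S_3) : C_2 (6T13, order 72), PGL(2,5) (6T14, order 120), S_6 (6T16, order 720). By Dedekind's theorem, for a prime p not dividing disc(f) the degrees of the irreducible factors of f mod p form the cycle type of an element of G. Factoring f modulo the 23 such primes p <= 97 (skipping 2, 3, which divide the discriminant), each new pattern first appears at: mod 5: f = (x^2 + 3)(x^2 + 3x + 4)(x^2 + 4x + 1), pattern 2+2+2; mod 7: f = (x^3 + 6x^2 + 5x + 3)(x^3 + 6x^2 + 5x + 6), pattern 3+3; mod 61: f = (x + 5)(x + 21)(x + 24)(x + 41)(x + 44)(x + 60), pattern 1+1+1+1+1+1. No other pattern occurs in this range, so the set of observed cycle types is {2+2+2, 3+3, 1+1+1+1+1+1}. The candidates containing elements of all these cycle types are C_6 (6T1) of order 6, S_3 (6T2) of order 6, D_6 (6T3) of order 12, C_3 x S_3 (6T5) of order 18, A_4 x C_2 (6T6) of order 24, S_4 (6T8) of order 24, S_3 x S_3 (6T9) of order 36, S_4 x C_2 (6T11) of order 48, (S_3 x S_3) : C_2 (6T13) of order 72, PGL(2,5) (6T14) of order 120, S_6 (6T16) of order 720; the others are excluded. The observed types are precisely the cycle types that occur in S_3 (6T2). Each of the other remaining candidates has further cycle types, and by the Chebotarev density theorem the matching factorization patterns would occur for a proportion of primes equal to their share of the group: C_6 (6T1) additionally contains elements of type 6 (2 of its 6 elements, about 33% of primes); D_6 (6T3) additionally contains elements of type 6, 2+2+1+1 (5 of its 12 elements, about 42% of primes); C_3 x S_3 (6T5) additionally contains elements of type 6, 3+1+1+1 (10 of its 18 elements, about 56% of primes); A_4 x C_2 (6T6) additionally contains elements of type 6, 2+2+1+1, 2+1+1+1+1 (14 of its 24 elements, about 58% of primes); S_4 (6T8) additionally contains elements of type 4+1+1, 2+2+1+1 (9 of its 24 elements, about 38% of primes); S_3 x S_3 (6T9) additionally contains elements of type 6, 3+1+1+1, 2+2+1+1 (25 of its 36 elements, about 69% of primes); S_4 x C_2 (6T11) additionally contains elements of type 6, 4+2, 4+1+1, 2+2+1+1, 2+1+1+1+1 (32 of its 48 elements, about 67% of primes); (S_3 x S_3) : C_2 (6T13) additionally contains elements of type 6, 4+2, 3+2+1, 3+1+1+1, 2+2+1+1, 2+1+1+1+1 (61 of its 72 elements, about 85% of primes); PGL(2,5) (6T14) additionally contains elements of type 6, 5+1, 4+1+1, 2+2+1+1 (89 of its 120 elements, about 74% of primes); S_6 (6T16) additionally contains elements of type 6, 5+1, 4+2, 4+1+1, 3+2+1, 3+1+1+1, 2+2+1+1, 2+1+1+1+1 (664 of its 720 elements, about 92% of primes). None of the 23 primes tested shows any such pattern (for each of these groups the chance of that is below 10^-4), which rules them out. Hence G = S_3 (6T2), of order 6.

6T2: S_3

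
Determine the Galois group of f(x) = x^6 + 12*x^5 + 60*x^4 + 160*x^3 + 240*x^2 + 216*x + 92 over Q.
The polynomial f is an irreducible sextic over Q, so G = Gal(f/Q) is one of the 16 transitive subgroups 6T1, ..., 6T16 of S_6. The discriminant of f is 746496000000 = 864000^2, a perfect square, so G is contained in A_6. The transitive groups of degree 6 contained in A_6 are: A_4 (6T4, order 12), S_4 (6T7, order 24), (C_3 x C_3) : C_4 (6T10, order 36), PSL(2,5) (6T12, order 60), A_6 (6T15, order 360). By Dedekind's theorem, for a prime p not dividing disc(f) the degrees of the irreducible factors of f mod p form the cycle type of an element of G. Factoring f modulo the 6 such primes p <= 23 (skipping 2, 3, 5, which divide the discriminant), each new pattern first appears at: mod 7: f = (x + 5)(x^5 + 4x^3 + 2x + 3), pattern 5+1; mod 23: f = (x)(x + 9)(x + 14)(x^3 + 12x^2 + 3x + 5), pattern 3+1+1+1. No other pattern occurs in this range, so the set of observed cycle types is {5+1, 3+1+1+1}. Among the candidates above, the only group containing elements of all these cycle types is A_6 (6T15) — each of A_4 (6T4), S_4 (6T7), (C_3 x C_3) : C_4 (6T10), PSL(2,5) (6T12) lacks at least one of them. Hence G = A_6 (6T15), of order 360.

A_6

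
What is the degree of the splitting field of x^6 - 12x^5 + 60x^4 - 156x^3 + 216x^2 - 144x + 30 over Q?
The degree of the splitting field over Q equals the order of the Galois group, so first determine the group. The polynomial f is an irreducible sextic over Q, so G = Gal(f/Q) is one of the 16 transitive subgroups 6T1, ..., 6T16 of S_6. The discriminant of f is 40310784, which is not a perfect square, so G is not contained in A_6. The transitive groups of degree 6 not contained in A_6 are: C_6 (6T1, order 6), S_3 (6T2, order 6), D_6 (6T3, order 12), C_3 x S_3 (6T5, order 18), A_4 x C_2 (6T6, order 24), S_4 (6T8, order 24), S_3 x S_3 (6T9, order 36), S_4 x C_2 (6T11, order 48), (S_3 x S_3) : C_2 (6T13, order 72), PGL(2,5) (6T14, order 120), S_6 (6T16, order 720). By Dedekind's theorem, for a prime p not dividing disc(f) the degrees of the irreducible factors of f mod p form the cycle type of an element of G. Factoring f modulo the 14 such primes p <= 53 (skipping 2, 3, which divide the discriminant), each new pattern first appears at: mod 5: f = (x)(x + 4)(x^2 + 2)(x^2 + 4x + 2), pattern 2+2+1+1; mod 7: f = (x^6 + 2x^5 + 4x^4 + 5x^3 + 6x^2 + 3x + 2), pattern 6; mod 19: f = (x + 2)(x + 4)(x + 7)(x^3 + 13x^2 + 12x + 8), pattern 3+1+1+1; mod 31: f = (x^2 + 6x + 11)(x^2 + 15x + 21)(x^2 + 29x + 11), pattern 2+2+2; mod 43: f = (x^3 + 37x^2 + 12x + 1)(x^3 + 37x^2 + 12x + 30), pattern 3+3. No other pattern occurs in this range, so the set of observed cycle types is {2+2+1+1, 6, 3+1+1+1, 2+2+2, 3+3}. The candidates containing elements of all these cycle types are S_3 x S_3 (6T9) of order 36, (S_3 x S_3) : C_2 (6T13) of order 72, S_6 (6T16) of order 720; the others are excluded. The observed types are precisely the cycle types that occur in S_3 x S_3 (6T9) (apart from the identity). Each of the other remaining candidates has further cycle types, and by the Chebotarev density theorem the matching factorization patterns would occur for a proportion of primes equal to their share of the group: (S_3 x S_3) : C_2 (6T13) additionally contains elements of type 4+2, 3+2+1, 2+1+1+1+1 (36 of its 72 elements, about 50% of primes); S_6 (6T16) additionally contains elements of type 5+1, 4+2, 4+1+1, 3+2+1, 2+1+1+1+1 (459 of its 720 elements, about 64% of primes). None of the 14 primes tested shows any such pattern (for each of these groups the chance of that is below 10^-4), which rules them out. Hence G = S_3 x S_3 (6T9), of order 36. The Galois group S_3 x S_3 (6T9) has order 36, so the splitting field has degree 36 over Q.

36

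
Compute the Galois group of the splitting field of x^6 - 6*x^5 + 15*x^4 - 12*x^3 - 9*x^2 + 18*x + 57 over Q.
C_6 (also written C6)

The polynomial f is an irreducible sextic over Q, so G = Gal(f/Q) is one of the 16 transitive subgroups 6T1, ..., 6T16 of S_6. The discriminant of f is -21134460321792, which is not a perfect square, so G is not contained in A_6. The transitive groups of degree 6 not contained in A_6 are: C_6 (6T1, order 6), S_3 (6T2, order 6), D_6 (6T3, order 12), C_3 x S_3 (6T5, order 18), A_4 x C_2 (6T6, order 24), S_4 (6T8, order 24), S_3 x S_3 (6T9, order 36), S_4 x C_2 (6T11, order 48), (S_3 x S_3) : C_2 (6T13, order 72), PGL(2,5) (6T14, order 120), S_6 (6T16, order 720). By Dedekind's theorem, for a prime p not dividing disc(f) the degrees of the irreducible factors of f mod p form the cycle type of an element of G. Factoring f modulo the 37 such primes p <= 167 (skipping 2, 3, which divide the discriminant), each new pattern first appears at: mod 5: f = (x^6 + 4x^5 + 3x^3 + x^2 + 3x + 2), pattern 6; mod 7: f = (x^3 + 4x^2 + 3x + 2)(x^3 + 4x^2 + 3x + 4), pattern 3+3; mod 17: f = (x^2 + x + 2)(x^2 + 4x + 16)(x^2 + 6x + 14), pattern 2+2+2; mod 19: f = (x)(x + 3)(x + 5)(x + 6)(x + 8)(x + 10), pattern 1+1+1+1+1+1. No other pattern occurs in this range, so the set of observed cycle types is {6, 3+3, 2+2+2, 1+1+1+1+1+1}. The candidates containing elements of all these cycle types are C_6 (6T1) of order 6, D_6 (6T3) of order 12, C_3 x S_3 (6T5) of order 18, A_4 x C_2 (6T6) of order 24, S_3 x S_3 (6T9) of order 36, S_4 x C_2 (6T11) of order 48, (S_3 x S_3) : C_2 (6T13) of order 72, PGL(2,5) (6T14) of order 120, S_6 (6T16) of order 720; the others are excluded. The observed types are precisely the cycle types that occur in C_6 (6T1). Each of the other remaining candidates has further cycle types, and by the Chebotarev density theorem the matching factorization patterns would occur for a proportion of primes equal to their share of the group: D_6 (6T3) additionally contains elements of type 2+2+1+1 (3 of its 12 elements, about 25% of primes); C_3 x S_3 (6T5) additionally contains elements of type 3+1+1+1 (4 of its 18 elements, about 22% of primes); A_4 x C_2 (6T6) additionally contains elements of type 2+2+1+1, 2+1+1+1+1 (6 of its 24 elements, about 25% of primes); S_3 x S_3 (6T9) additionally contains elements of type 3+1+1+1, 2+2+1+1 (13 of its 36 elements, about 36% of primes); S_4 x C_2 (6T11) additionally contains elements of type 4+2, 4+1+1, 2+2+1+1, 2+1+1+1+1 (24 of its 48 elements, about 50% of primes); (S_3 x S_3) : C_2 (6T13) additionally contains elements of type 4+2, 3+2+1, 3+1+1+1, 2+2+1+1, 2+1+1+1+1 (49 of its 72 elements, about 68% of primes); PGL(2,5) (6T14) additionally contains elements of type 5+1, 4+1+1, 2+2+1+1 (69 of its 120 elements, about 58% of primes); S_6 (6T16) additionally contains elements of type 5+1, 4+2, 4+1+1, 3+2+1, 3+1+1+1, 2+2+1+1, 2+1+1+1+1 (544 of its 720 elements, about 76% of primes). None of the 37 primes tested shows any such pattern (for each of these groups the chance of that is below 10^-4), which rules them out. Hence G = C_6 (6T1), of order 6.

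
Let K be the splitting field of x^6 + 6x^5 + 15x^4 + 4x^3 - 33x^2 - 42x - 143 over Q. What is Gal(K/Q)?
S_3 x S_3 (order 36)

The polynomial f is an irreducible sextic over Q, so G = Gal(f/Q) is one of the 16 transitive subgroups 6T1, ..., 6T16 of S_6. The discriminant of f is 5410421842378752, which is not a perfect square, so G is not contained in A_6. The transitive groups of degree 6 not contained in A_6 are: C_6 (6T1, order 6), S_3 (6T2, order 6), D_6 (6T3, order 12), C_3 x S_3 (6T5, order 18), A_4 x C_2 (6T6, order 24), S_4 (6T8, order 24), S_3 x S_3 (6T9, order 36), S_4 x C_2 (6T11, order 48), (S_3 x S_3) : C_2 (6T13, order 72), PGL(2,5) (6T14, order 120), S_6 (6T16, order 720). By Dedekind's theorem, for a prime p not dividing disc(f) the degrees of the irreducible factors of f mod p form the cycle type of an element of G. Factoring f modulo the 23 such primes p <= 97 (skipping 2, 3, which divide the discriminant), each new pattern first appears at: mod 5: f = (x^6 + x^5 + 4x^3 + 2x^2 + 3x + 2), pattern 6; mod 11: f = (x)(x + 7)(x^2 + 3x + 3)(x^2 + 7x + 9), pattern 2+2+1+1; mod 13: f = (x)(x + 5)(x + 11)(x^3 + 3x^2 + 3x + 12), pattern 3+1+1+1; mod 31: f = (x^2 + 18x + 20)(x^2 + 20x + 1)(x^2 + 30x + 13), pattern 2+2+2; mod 97: f = (x^3 + 3x^2 + 3x + 10)(x^3 + 3x^2 + 3x + 73), pattern 3+3. No other pattern occurs in this range, so the set of observed cycle types is {6, 2+2+1+1, 3+1+1+1, 2+2+2, 3+3}. The candidates containing elements of all these cycle types are S_3 x S_3 (6T9) of order 36, (S_3 x S_3) : C_2 (6T13) of order 72, S_6 (6T16) of order 720; the others are excluded. The observed types are precisely the cycle types that occur in S_3 x S_3 (6T9) (apart from the identity). Each of the other remaining candidates has further cycle types, and by the Chebotarev density theorem the matching factorization patterns would occur for a proportion of primes equal to their share of the group: (S_3 x S_3) : C_2 (6T13) additionally contains elements of type 4+2, 3+2+1, 2+1+1+1+1 (36 of its 72 elements, about 50% of primes); S_6 (6T16) additionally contains elements of type 5+1, 4+2, 4+1+1, 3+2+1, 2+1+1+1+1 (459 of its 720 elements, about 64% of primes). None of the 23 primes tested shows any such pattern (for each of these groups the chance of that is below 10^-4), which rules them out. Hence G = S_3 x S_3 (6T9), of order 36.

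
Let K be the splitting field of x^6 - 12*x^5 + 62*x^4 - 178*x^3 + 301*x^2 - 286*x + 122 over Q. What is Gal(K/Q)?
The polynomial f is an irreducible sextic over Q, so G = Gal(f/Q) is one of the 16 transitive subgroups 6T1, ..., 6T16 of S_6. The discriminant of f is -187648, which is not a perfect square, so G is not contained in A_6. The transitive groups of degree 6 not contained in A_6 are: C_6 (6T1, order 6), S_3 (6T2, order 6), D_6 (6T3, order 12), C_3 x S_3 (6T5, order 18), A_4 x C_2 (6T6, order 24), S_4 (6T8, order 24), S_3 x S_3 (6T9, order 36), S_4 x C_2 (6T11, order 48), (S_3 x S_3) : C_2 (6T13, order 72), PGL(2,5) (6T14, order 120), S_6 (6T16, order 720). By Dedekind's theorem, for a prime p not dividing disc(f) the degrees of the irreducible factors of f mod p form the cycle type of an element of G. Factoring f modulo the 29 such primes p <= 113 (skipping 2, which divides the discriminant), each new pattern first appears at: mod 3: f = (x^6 + 2x^4 + 2x^3 + x^2 + 2x + 2), pattern 6; mod 5: f = (x + 4)(x^2 + 3)(x^3 + 4x^2 + 3x + 1), pattern 3+2+1; mod 7: f = (x^2 + 4x + 1)(x^4 + 5x^3 + 6x^2 + 3x + 3), pattern 4+2; mod 17: f = (x^3 + 11x^2 + 13x + 2)(x^3 + 11x^2 + 13x + 10), pattern 3+3; mod 19: f = (x^2 + 3x + 14)(x^2 + 5x + 12)(x^2 + 18x + 10), pattern 2+2+2; mod 37: f = (x + 1)(x + 14)(x^2 + 17x + 34)(x^2 + 30x + 20), pattern 2+2+1+1; mod 41: f = (x + 17)(x + 22)(x + 37)(x^3 + 35x^2 + 13x + 39), pattern 3+1+1+1; mod 113: f = (x + 32)(x + 88)(x + 90)(x + 100)(x^2 + 17x + 65), pattern 2+1+1+1+1. No other pattern occurs in this range, so the set of observed cycle types is {6, 3+2+1, 4+2, 3+3, 2+2+2, 2+2+1+1, 3+1+1+1, 2+1+1+1+1}. The candidates containing elements of all these cycle types are (S_3 x S_3) : C_2 (6T13) of order 72, S_6 (6T16) of order 720; the others are excluded. The observed types are precisely the cycle types that occur in (S_3 x S_3) : C_2 (6T13) (apart from the identity). Each of the other remaining candidates has further cycle types, and by the Chebotarev density theorem the matching factorization patterns would occur for a proportion of primes equal to their share of the group: S_6 (6T16) additionally contains elements of type 5+1, 4+1+1 (234 of its 720 elements, about 32% of primes). None of the 29 primes tested shows any such pattern (for each of these groups the chance of that is below 10^-4), which rules them out. Hence G = (S_3 x S_3) : C_2 (6T13), of order 72.

6T13: (S_3 x S_3) : C_2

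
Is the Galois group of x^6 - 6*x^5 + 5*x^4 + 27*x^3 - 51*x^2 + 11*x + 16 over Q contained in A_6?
Yes

The polynomial is irreducible of degree 6 over Q. Its discriminant is 30991489 = 5567^2, a perfect square. A Galois group lies in the alternating group exactly when the discriminant is a square in Q, so the Galois group (PSL(2,5)) is contained in A_6.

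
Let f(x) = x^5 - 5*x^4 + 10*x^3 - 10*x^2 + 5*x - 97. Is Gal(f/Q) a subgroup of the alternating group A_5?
No

The polynomial is irreducible of degree 5 over Q. Its discriminant is 265420800000, which is not a perfect square. A Galois group lies in the alternating group exactly when the discriminant is a square in Q, so the Galois group (F_20) is not contained in A_5.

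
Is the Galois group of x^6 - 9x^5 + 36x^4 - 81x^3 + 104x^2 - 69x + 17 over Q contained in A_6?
The polynomial is irreducible of degree 6 over Q. Its discriminant is 810448, which is not a perfect square. A Galois group lies in the alternating group exactly when the discriminant is a square in Q, so the Galois group (S_4) is not contained in A_6.

No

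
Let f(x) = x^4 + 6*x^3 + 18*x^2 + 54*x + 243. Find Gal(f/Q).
The polynomial is an irreducible quartic over Q and its discriminant is 1666598976 = 40824^2, a perfect square, so the Galois group is contained in A_4. The resolvent cubic y^3 - 18*y^2 - 648*y + 5832 is irreducible over Q. An irreducible resolvent with square discriminant gives A_4.

A_4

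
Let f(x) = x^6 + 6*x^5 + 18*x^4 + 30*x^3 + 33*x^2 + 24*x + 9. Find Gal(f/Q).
The polynomial f is an irreducible sextic over Q, so G = Gal(f/Q) is one of the 16 transitive subgroups 6T1, ..., 6T16 of S_6. The discriminant of f is -16003008, which is not a perfect square, so G is not contained in A_6. The transitive groups of degree 6 not contained in A_6 are: C_6 (6T1, order 6), S_3 (6T2, order 6), D_6 (6T3, order 12), C_3 x S_3 (6T5, order 18), A_4 x C_2 (6T6, order 24), S_4 (6T8, order 24), S_3 x S_3 (6T9, order 36), S_4 x C_2 (6T11, order 48), (S_3 x S_3) : C_2 (6T13, order 72), PGL(2,5) (6T14, order 120), S_6 (6T16, order 720). By Dedekind's theorem, for a prime p not dividing disc(f) the degrees of the irreducible factors of f mod p form the cycle type of an element of G. Factoring f modulo the 21 such primes p <= 89 (skipping 2, 3, 7, which divide the discriminant), each new pattern first appears at: mod 5: f = (x^6 + x^5 + 3x^4 + 3x^2 + 4x + 4), pattern 6; mod 11: f = (x + 10)(x^5 + 7x^4 + 3x^3 + 2), pattern 5+1; mod 13: f = (x + 2)(x + 6)(x^4 + 11x^3 + 9x^2 + 8x + 4), pattern 4+1+1; mod 23: f = (x + 4)(x + 8)(x^2 + 7x + 8)(x^2 + 10x + 3), pattern 2+2+1+1; mod 43: f = (x^3 + 22x^2 + 20x + 21)(x^3 + 27x^2 + 6x + 25), pattern 3+3; mod 61: f = (x^2 + 34x + 5)(x^2 + 45x + 56)(x^2 + 49x + 46), pattern 2+2+2. No other pattern occurs in this range, so the set of observed cycle types is {6, 5+1, 4+1+1, 2+2+1+1, 3+3, 2+2+2}. The candidates containing elements of all these cycle types are PGL(2,5) (6T14) of order 120, S_6 (6T16) of order 720; the others are excluded. The observed types are precisely the cycle types that occur in PGL(2,5) (6T14) (apart from the identity). Each of the other remaining candidates has further cycle types, and by the Chebotarev density theorem the matching factorization patterns would occur for a proportion of primes equal to their share of the group: S_6 (6T16) additionally contains elements of type 4+2, 3+2+1, 3+1+1+1, 2+1+1+1+1 (265 of its 720 elements, about 37% of primes). None of the 21 primes tested shows any such pattern (for each of these groups the chance of that is below 10^-4), which rules them out. Hence G = PGL(2,5) (6T14), of order 120.

PGL(2,5)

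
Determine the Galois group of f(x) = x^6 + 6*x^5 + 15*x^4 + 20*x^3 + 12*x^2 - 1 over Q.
A_4 x C_2

The polynomial f is an irreducible sextic over Q, so G = Gal(f/Q) is one of the 16 transitive subgroups 6T1, ..., 6T16 of S_6. The discriminant of f is -419904, which is not a perfect square, so G is not contained in A_6. The transitive groups of degree 6 not contained in A_6 are: C_6 (6T1, order 6), S_3 (6T2, order 6), D_6 (6T3, order 12), C_3 x S_3 (6T5, order 18), A_4 x C_2 (6T6, order 24), S_4 (6T8, order 24), S_3 x S_3 (6T9, order 36), S_4 x C_2 (6T11, order 48), (S_3 x S_3) : C_2 (6T13, order 72), PGL(2,5) (6T14, order 120), S_6 (6T16, order 720). By Dedekind's theorem, for a prime p not dividing disc(f) the degrees of the irreducible factors of f mod p form the cycle type of an element of G. Factoring f modulo the 33 such primes p <= 149 (skipping 2, 3, which divide the discriminant), each new pattern first appears at: mod 5: f = (x^3 + 4x + 3)(x^3 + x^2 + x + 3), pattern 3+3; mod 7: f = (x^6 + 6x^5 + x^4 + 6x^3 + 5x^2 + 6), pattern 6; mod 17: f = (x + 9)(x + 10)(x^2 + 2x + 4)(x^2 + 2x + 11), pattern 2+2+1+1; mod 19: f = (x + 4)(x + 9)(x + 12)(x + 17)(x^2 + 2x + 17), pattern 2+1+1+1+1; mod 71: f = (x^2 + 2x + 17)(x^2 + 2x + 26)(x^2 + 2x + 31), pattern 2+2+2. No other pattern occurs in this range, so the set of observed cycle types is {3+3, 6, 2+2+1+1, 2+1+1+1+1, 2+2+2}. The candidates containing elements of all these cycle types are A_4 x C_2 (6T6) of order 24, S_4 x C_2 (6T11) of order 48, (S_3 x S_3) : C_2 (6T13) of order 72, S_6 (6T16) of order 720; the others are excluded. The observed types are precisely the cycle types that occur in A_4 x C_2 (6T6) (apart from the identity). Each of the other remaining candidates has further cycle types, and by the Chebotarev density theorem the matching factorization patterns would occur for a proportion of primes equal to their share of the group: S_4 x C_2 (6T11) additionally contains elements of type 4+2, 4+1+1 (12 of its 48 elements, about 25% of primes); (S_3 x S_3) : C_2 (6T13) additionally contains elements of type 4+2, 3+2+1, 3+1+1+1 (34 of its 72 elements, about 47% of primes); S_6 (6T16) additionally contains elements of type 5+1, 4+2, 4+1+1, 3+2+1, 3+1+1+1 (484 of its 720 elements, about 67% of primes). None of the 33 primes tested shows any such pattern (for each of these groups the chance of that is below 10^-4), which rules them out. Hence G = A_4 x C_2 (6T6), of order 24.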